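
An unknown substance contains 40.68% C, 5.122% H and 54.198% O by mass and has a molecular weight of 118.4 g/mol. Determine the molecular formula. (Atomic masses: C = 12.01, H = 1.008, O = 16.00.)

C4H6O4

Assume 100 g: 40.68 g C, 5.122 g H, 54.198 g O.
n(C) = 40.68/12.01 = 3.387, n(H) = 5.122/1.008 = 5.081, n(O) = 54.198/16.00 = 3.387
Ratios (÷ 3.387): C 1.000, H 1.500, O 1.000
Multiply by 2: C 2.00, H 3.00, O 2.00 → C2H3O2
Empirical-formula mass = 59.04 g/mol
n = 118.4 / 59.04 = 2.01 ≈ 2
Molecular formula = (C2H3O2)×2 = C4H6O4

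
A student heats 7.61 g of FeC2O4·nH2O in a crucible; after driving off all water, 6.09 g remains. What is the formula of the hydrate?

Mass of water lost = 7.61 − 6.09 = 1.52 g → 1.52 / 18.02 = 0.08435 mol H2O
Molar mass of FeC2O4 = 143.87 g/mol → mol FeC2O4 = 6.09 / 143.87 = 0.04233
n = 0.08435 / 0.04233 = 1.99 ≈ 2 → FeC2O4·2H2O

FeC2O4·2H2O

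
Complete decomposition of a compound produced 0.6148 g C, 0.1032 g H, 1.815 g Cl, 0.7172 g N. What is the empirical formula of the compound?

CH2ClN

C: 0.6148 g ÷ 12.01 g/mol = 0.05119 mol
H: 0.1032 g ÷ 1.008 g/mol = 0.1024 mol
Cl: 1.815 g ÷ 35.45 g/mol = 0.0512 mol
N: 0.7172 g ÷ 14.01 g/mol = 0.05119 mol
Ratios (÷ 0.05119): C 1.000, H 2.000, Cl 1.000, N 1.000
→ CH2ClN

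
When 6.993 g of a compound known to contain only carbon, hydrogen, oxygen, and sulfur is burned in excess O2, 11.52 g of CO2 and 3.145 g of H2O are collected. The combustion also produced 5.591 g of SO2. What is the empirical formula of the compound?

C6H8OS2

mol C = 11.52 / 44.01 = 0.2618; mass C = 0.2618 × 12.01 = 3.144 g
mol H = 2 × (3.145 / 18.02) = 0.3491; mass H = 0.3491 × 1.008 = 0.3518 g
mol S = 5.591 / 64.07 = 0.08726; mass S = 2.799 g
mass O = 6.993 − (6.294) = 0.6989 g → mol O = 0.04368
Smallest is O at 0.04368 mol; normalising gives C 5.993, H 7.991, O 1.000, S 1.998
Ratio ≈ 6:8:1:2, so the empirical formula is C6H8OS2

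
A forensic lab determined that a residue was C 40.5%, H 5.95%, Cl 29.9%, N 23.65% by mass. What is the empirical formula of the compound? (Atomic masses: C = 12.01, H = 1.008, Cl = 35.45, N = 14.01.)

C4H7ClN2

Assume 100 g: 40.5 g C, 5.95 g H, 29.9 g Cl, 23.65 g N.
n(C) = 40.5/12.01 = 3.372, n(H) = 5.95/1.008 = 5.903, n(Cl) = 29.9/35.45 = 0.8434, n(N) = 23.65/14.01 = 1.688
Smallest is Cl at 0.8434 mol; normalising gives C 3.998, H 6.998, Cl 1.000, N 2.001
≈ 4:7:1:2 → C4H7ClN2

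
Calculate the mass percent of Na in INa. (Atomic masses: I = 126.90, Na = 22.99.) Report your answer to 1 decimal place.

Molar mass = 1(126.90) + 1(22.99) = 149.890 g/mol
Mass of Na per mole = 1 × 22.99 = 22.990 g
% Na = 22.990 / 149.890 × 100 = 15.3%

15.3%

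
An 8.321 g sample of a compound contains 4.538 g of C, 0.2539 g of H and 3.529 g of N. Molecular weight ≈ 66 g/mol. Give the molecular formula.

C3H2N2

Moles — C: 4.538 / 12.01 = 0.3779 mol; H: 0.2539 / 1.008 = 0.2519 mol; N: 3.529 / 14.01 = 0.2519 mol
Smallest is H at 0.2519 mol; normalising gives C 1.500, H 1.000, N 1.000
×2: C 3.00, H 2.00, N 2.00 → C3H2N2
Empirical-formula mass = 66.07 g/mol
n = 66 / 66.07 = 1.00 ≈ 1
Molecular formula = empirical formula = C3H2N2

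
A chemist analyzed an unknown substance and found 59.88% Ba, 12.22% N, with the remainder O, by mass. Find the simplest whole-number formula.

BaN2O4

Assume 100 g: 59.88 g Ba, 12.22 g N, 27.9 g O.
n(Ba) = 59.88/137.33 = 0.436, n(N) = 12.22/14.01 = 0.8722, n(O) = 27.9/16.00 = 1.744
Divide by the smallest (0.436 mol Ba): Ba 1.000, N 2.000, O 3.999
Ratio ≈ 1:2:4, so the empirical formula is BaN2O4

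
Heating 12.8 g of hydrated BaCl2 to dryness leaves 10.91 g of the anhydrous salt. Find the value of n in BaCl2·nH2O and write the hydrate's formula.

Mass of water lost = 12.8 − 10.91 = 1.89 g → 1.89 / 18.02 = 0.1049 mol H2O
Molar mass of BaCl2 = 208.23 g/mol → mol BaCl2 = 10.91 / 208.23 = 0.05239
n = 0.1049 / 0.05239 = 2.00 ≈ 2 → BaCl2·2H2O

BaCl2·2H2O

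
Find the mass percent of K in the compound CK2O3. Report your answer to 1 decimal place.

56.6%

Molar mass = 1(12.01) + 2(39.10) + 3(16.00) = 138.210 g/mol
Mass of K per mole = 2 × 39.10 = 78.200 g
% K = 78.200 / 138.210 × 100 = 56.6%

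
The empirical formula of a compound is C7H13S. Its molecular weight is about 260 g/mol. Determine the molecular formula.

Empirical-formula mass = 129.24 g/mol
n = 260 / 129.24 = 2.01 ≈ 2
Molecular formula = (C7H13S)2 = C14H26S2

C14H26S2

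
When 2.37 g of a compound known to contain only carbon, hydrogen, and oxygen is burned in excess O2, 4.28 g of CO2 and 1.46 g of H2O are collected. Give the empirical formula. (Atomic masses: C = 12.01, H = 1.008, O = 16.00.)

C3H5O2

mol C = 4.28 / 44.01 = 0.09725; mass C = 0.09725 × 12.01 = 1.168 g
mol H = 2 × (1.46 / 18.02) = 0.1620; mass H = 0.1620 × 1.008 = 0.1633 g
mass O = 2.37 − (1.331) = 1.039 g → mol O = 0.06492
Smallest is O at 0.06492 mol; normalising gives C 1.498, H 2.496, O 1.000
×2: C 3.00, H 4.99, O 2.00 → C3H5O2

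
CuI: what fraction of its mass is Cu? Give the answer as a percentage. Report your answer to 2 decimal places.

33.37%

Molar mass = 1(63.55) + 1(126.90) = 190.450 g/mol
Mass of Cu per mole = 1 × 63.55 = 63.550 g
% Cu = 63.550 / 190.450 × 100 = 33.37%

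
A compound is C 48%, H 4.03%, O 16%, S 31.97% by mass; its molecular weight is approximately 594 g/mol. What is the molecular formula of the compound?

Assume 100 g: 48 g C, 4.03 g H, 16 g O, 31.97 g S.
C: 48 g ÷ 12.01 g/mol = 3.997 mol
H: 4.03 g ÷ 1.008 g/mol = 3.998 mol
O: 16 g ÷ 16.00 g/mol = 1 mol
S: 31.97 g ÷ 32.07 g/mol = 0.9969 mol
Ratios (÷ 0.9969): C 4.009, H 4.011, O 1.003, S 1.000
Ratio ≈ 4:4:1:1, so the empirical formula is C4H4OS
Empirical-formula mass = 100.14 g/mol
n = 594 / 100.14 = 5.93 ≈ 6
Molecular formula = (C4H4OS)×6 = C24H24O6S6

C24H24O6S6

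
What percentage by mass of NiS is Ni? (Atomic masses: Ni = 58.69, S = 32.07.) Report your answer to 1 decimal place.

64.7%

Molar mass = 1(58.69) + 1(32.07) = 90.760 g/mol
Mass of Ni per mole = 1 × 58.69 = 58.690 g
% Ni = 58.690 / 90.760 × 100 = 64.7%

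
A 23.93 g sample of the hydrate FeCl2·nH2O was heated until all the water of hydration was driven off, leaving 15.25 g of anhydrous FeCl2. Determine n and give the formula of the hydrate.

FeCl2·4H2O

Mass of water lost = 23.93 − 15.25 = 8.68 g → 8.68 / 18.02 = 0.4817 mol H2O
Molar mass of FeCl2 = 126.75 g/mol → mol FeCl2 = 15.25 / 126.75 = 0.1203
n = 0.4817 / 0.1203 = 4.00 ≈ 4 → FeCl2·4H2O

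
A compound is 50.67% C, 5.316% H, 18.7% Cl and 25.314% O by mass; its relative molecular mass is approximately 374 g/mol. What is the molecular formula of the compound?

C16H20Cl2O6

Assume 100 g: 50.67 g C, 5.316 g H, 18.7 g Cl, 25.314 g O.
C: 50.67 g ÷ 12.01 g/mol = 4.219 mol
H: 5.316 g ÷ 1.008 g/mol = 5.274 mol
Cl: 18.7 g ÷ 35.45 g/mol = 0.5275 mol
O: 25.314 g ÷ 16.00 g/mol = 1.582 mol
Smallest is Cl at 0.5275 mol; normalising gives C 7.998, H 9.998, Cl 1.000, O 2.999
Ratio ≈ 8:10:1:3, so the empirical formula is C8H10ClO3
Empirical-formula mass = 189.61 g/mol
n = 374 / 189.61 = 1.97 ≈ 2
Molecular formula = (C8H10ClO3)×2 = C16H20Cl2O6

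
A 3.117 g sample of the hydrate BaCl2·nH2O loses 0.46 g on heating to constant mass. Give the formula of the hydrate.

BaCl2·2H2O

Mass of anhydrous BaCl2 = 3.117 − 0.46 = 2.657 g
mol H2O = 0.46 / 18.02 = 0.02553
Molar mass of BaCl2 = 208.23 g/mol → mol BaCl2 = 2.657 / 208.23 = 0.01276
n = 0.02553 / 0.01276 = 2.00 ≈ 2 → BaCl2·2H2O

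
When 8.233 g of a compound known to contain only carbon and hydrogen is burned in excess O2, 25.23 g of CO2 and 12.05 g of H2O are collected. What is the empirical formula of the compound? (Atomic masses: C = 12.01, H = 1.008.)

mol C = 25.23 / 44.01 = 0.5733; mass C = 0.5733 × 12.01 = 6.885 g
mol H = 2 × (12.05 / 18.02) = 1.337; mass H = 1.337 × 1.008 = 1.348 g
Divide by the smallest (0.5733 mol C): C 1.000, H 2.333
×3: C 3.00, H 7.00 → C3H7

C3H7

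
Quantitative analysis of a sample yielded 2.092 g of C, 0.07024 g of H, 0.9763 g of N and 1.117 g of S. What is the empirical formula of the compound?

n(C) = 2.092/12.01 = 0.1742, n(H) = 0.07024/1.008 = 0.06968, n(N) = 0.9763/14.01 = 0.06969, n(S) = 1.117/32.07 = 0.03483
Smallest is S at 0.03483 mol; normalising gives C 5.001, H 2.001, N 2.001, S 1.000
Ratio ≈ 5:2:2:1, so the empirical formula is C5H2N2S

C5H2N2S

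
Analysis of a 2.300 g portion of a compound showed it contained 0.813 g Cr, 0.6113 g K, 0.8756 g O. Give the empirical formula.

Cr2K2O7

n(Cr) = 0.813/52.00 = 0.01563, n(K) = 0.6113/39.10 = 0.01563, n(O) = 0.8756/16.00 = 0.05473
Ratios (÷ 0.01563): Cr 1.000, K 1.000, O 3.500
×2: Cr 2.00, K 2.00, O 7.00 → Cr2K2O7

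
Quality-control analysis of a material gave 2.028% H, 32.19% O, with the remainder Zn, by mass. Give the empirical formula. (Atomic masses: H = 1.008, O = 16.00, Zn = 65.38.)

Assume 100 g: 2.028 g H, 32.19 g O, 65.782 g Zn.
Moles — H: 2.028 / 1.008 = 2.012 mol; O: 32.19 / 16.00 = 2.012 mol; Zn: 65.782 / 65.38 = 1.006 mol
Divide by the smallest (1.006 mol Zn): H 2.000, O 2.000, Zn 1.000
Ratio ≈ 2:2:1, so the empirical formula is H2O2Zn

H2O2Zn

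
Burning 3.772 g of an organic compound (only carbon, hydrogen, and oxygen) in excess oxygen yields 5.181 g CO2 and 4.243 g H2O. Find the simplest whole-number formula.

mol C = 5.181 / 44.01 = 0.1177; mass C = 0.1177 × 12.01 = 1.414 g
mol H = 2 × (4.243 / 18.02) = 0.4709; mass H = 0.4709 × 1.008 = 0.4747 g
mass O = 3.772 − (1.889) = 1.883 g → mol O = 0.1177
Smallest is O at 0.1177 mol; normalising gives C 1.000, H 4.000, O 1.000
≈ 1:4:1 → CH4O

CH4O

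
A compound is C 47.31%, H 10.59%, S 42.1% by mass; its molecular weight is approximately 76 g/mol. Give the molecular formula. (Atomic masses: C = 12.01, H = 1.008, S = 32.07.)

Assume 100 g: 47.31 g C, 10.59 g H, 42.1 g S.
n(C) = 47.31/12.01 = 3.939, n(H) = 10.59/1.008 = 10.51, n(S) = 42.1/32.07 = 1.313
Divide by the smallest (1.313 mol S): C 3.001, H 8.003, S 1.000
≈ 3:8:1 → C3H8S
Empirical-formula mass = 76.16 g/mol
n = 76 / 76.16 = 1.00 ≈ 1
Molecular formula = empirical formula = C3H8S

C3H8S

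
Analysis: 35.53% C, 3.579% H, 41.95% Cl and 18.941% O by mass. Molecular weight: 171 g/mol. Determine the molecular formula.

C5H6Cl2O2

Assume 100 g: 35.53 g C, 3.579 g H, 41.95 g Cl, 18.941 g O.
C: 35.53 g ÷ 12.01 g/mol = 2.958 mol
H: 3.579 g ÷ 1.008 g/mol = 3.551 mol
Cl: 41.95 g ÷ 35.45 g/mol = 1.183 mol
O: 18.941 g ÷ 16.00 g/mol = 1.184 mol
Smallest is Cl at 1.183 mol; normalising gives C 2.500, H 3.000, Cl 1.000, O 1.000
×2: C 5.00, H 6.00, Cl 2.00, O 2.00 → C5H6Cl2O2
Empirical-formula mass = 169.00 g/mol
n = 171 / 169.00 = 1.01 ≈ 1
Molecular formula = empirical formula = C5H6Cl2O2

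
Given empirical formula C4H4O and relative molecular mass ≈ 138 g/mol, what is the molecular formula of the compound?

C8H8O2

Empirical-formula mass = 68.07 g/mol
n = 138 / 68.07 = 2.03 ≈ 2
Molecular formula = (C4H4O)2 = C8H8O2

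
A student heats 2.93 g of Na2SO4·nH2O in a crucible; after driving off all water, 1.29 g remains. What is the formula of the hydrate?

Na2SO4·10H2O

Mass of water lost = 2.93 − 1.29 = 1.64 g → 1.64 / 18.02 = 0.09101 mol H2O
Molar mass of Na2SO4 = 142.05 g/mol → mol Na2SO4 = 1.29 / 142.05 = 0.009081
n = 0.09101 / 0.009081 = 10.02 ≈ 10 → Na2SO4·10H2O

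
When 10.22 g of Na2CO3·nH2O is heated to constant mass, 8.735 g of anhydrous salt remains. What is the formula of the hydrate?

Na2CO3·H2O

Mass of water lost = 10.22 − 8.735 = 1.485 g → 1.485 / 18.02 = 0.08241 mol H2O
Molar mass of Na2CO3 = 105.99 g/mol → mol Na2CO3 = 8.735 / 105.99 = 0.08241
n = 0.08241 / 0.08241 = 1.00 ≈ 1 → Na2CO3·H2O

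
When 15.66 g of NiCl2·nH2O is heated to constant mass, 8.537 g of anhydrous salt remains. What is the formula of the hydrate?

Mass of water lost = 15.66 − 8.537 = 7.123 g → 7.123 / 18.02 = 0.3953 mol H2O
Molar mass of NiCl2 = 129.59 g/mol → mol NiCl2 = 8.537 / 129.59 = 0.06588
n = 0.3953 / 0.06588 = 6.00 ≈ 6 → NiCl2·6H2O

NiCl2·6H2O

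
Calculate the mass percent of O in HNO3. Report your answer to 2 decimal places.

76.17%

Molar mass = 1(1.008) + 1(14.01) + 3(16.00) = 63.018 g/mol
Mass of O per mole = 3 × 16.00 = 48.000 g
% O = 48.000 / 63.018 × 100 = 76.17%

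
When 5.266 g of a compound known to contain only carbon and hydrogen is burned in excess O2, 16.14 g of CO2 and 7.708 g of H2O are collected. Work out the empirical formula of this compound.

C3H7

mol C = 16.14 / 44.01 = 0.3667; mass C = 0.3667 × 12.01 = 4.404 g
mol H = 2 × (7.708 / 18.02) = 0.8555; mass H = 0.8555 × 1.008 = 0.8623 g
Smallest is C at 0.3667 mol; normalising gives C 1.000, H 2.333
×3: C 3.00, H 7.00 → C3H7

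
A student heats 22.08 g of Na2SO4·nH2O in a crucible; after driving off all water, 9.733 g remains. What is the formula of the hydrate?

Na2SO4·10H2O

Mass of water lost = 22.08 − 9.733 = 12.35 g → 12.35 / 18.02 = 0.6852 mol H2O
Molar mass of Na2SO4 = 142.05 g/mol → mol Na2SO4 = 9.733 / 142.05 = 0.06852
n = 0.6852 / 0.06852 = 10.00 ≈ 10 → Na2SO4·10H2O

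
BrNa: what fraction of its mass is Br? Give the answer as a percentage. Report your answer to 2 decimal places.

Molar mass = 1(79.90) + 1(22.99) = 102.890 g/mol
Mass of Br per mole = 1 × 79.90 = 79.900 g
% Br = 79.900 / 102.890 × 100 = 77.66%

77.66%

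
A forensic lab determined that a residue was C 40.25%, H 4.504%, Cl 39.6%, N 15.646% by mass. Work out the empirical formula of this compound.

Assume 100 g: 40.25 g C, 4.504 g H, 39.6 g Cl, 15.646 g N.
C: 40.25 g ÷ 12.01 g/mol = 3.351 mol
H: 4.504 g ÷ 1.008 g/mol = 4.468 mol
Cl: 39.6 g ÷ 35.45 g/mol = 1.117 mol
N: 15.646 g ÷ 14.01 g/mol = 1.117 mol
Ratios (÷ 1.117): C 3.001, H 4.001, Cl 1.000, N 1.000
≈ 3:4:1:1 → C3H4ClN

C3H4ClN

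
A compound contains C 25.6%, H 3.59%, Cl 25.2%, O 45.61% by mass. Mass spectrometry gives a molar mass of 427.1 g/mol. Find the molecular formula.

C9H15Cl3O12

Assume 100 g: 25.6 g C, 3.59 g H, 25.2 g Cl, 45.61 g O.
n(C) = 25.6/12.01 = 2.132, n(H) = 3.59/1.008 = 3.562, n(Cl) = 25.2/35.45 = 0.7109, n(O) = 45.61/16.00 = 2.851
Smallest is Cl at 0.7109 mol; normalising gives C 2.999, H 5.010, Cl 1.000, O 4.010
→ C3H5ClO4
Empirical-formula mass = 140.52 g/mol
n = 427.1 / 140.52 = 3.04 ≈ 3
Molecular formula = (C3H5ClO4)×3 = C9H15Cl3O12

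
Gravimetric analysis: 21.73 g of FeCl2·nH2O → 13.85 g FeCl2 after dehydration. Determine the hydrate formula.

Mass of water lost = 21.73 − 13.85 = 7.88 g → 7.88 / 18.02 = 0.4373 mol H2O
Molar mass of FeCl2 = 126.75 g/mol → mol FeCl2 = 13.85 / 126.75 = 0.1093
n = 0.4373 / 0.1093 = 4.00 ≈ 4 → FeCl2·4H2O

FeCl2·4H2O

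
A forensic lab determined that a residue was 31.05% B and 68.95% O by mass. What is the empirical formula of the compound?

Assume 100 g: 31.05 g B, 68.95 g O.
n(B) = 31.05/10.81 = 2.872, n(O) = 68.95/16.00 = 4.309
Divide by the smallest (2.872 mol B): B 1.000, O 1.500
Scaling by 2: B 2.00, O 3.00 → B2O3

B2O3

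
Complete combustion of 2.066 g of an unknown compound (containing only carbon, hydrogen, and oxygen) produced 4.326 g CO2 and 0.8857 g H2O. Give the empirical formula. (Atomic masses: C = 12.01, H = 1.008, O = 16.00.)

C2H2O

mol C = 4.326 / 44.01 = 0.09830; mass C = 0.09830 × 12.01 = 1.181 g
mol H = 2 × (0.8857 / 18.02) = 0.09830; mass H = 0.09830 × 1.008 = 0.09909 g
mass O = 2.066 − (1.280) = 0.7864 g → mol O = 0.04915
Smallest is O at 0.04915 mol; normalising gives C 2.000, H 2.000, O 1.000
→ C2H2O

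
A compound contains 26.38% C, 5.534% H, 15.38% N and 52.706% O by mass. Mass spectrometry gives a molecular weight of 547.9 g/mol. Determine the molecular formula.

Assume 100 g: 26.38 g C, 5.534 g H, 15.38 g N, 52.706 g O.
Moles — C: 26.38 / 12.01 = 2.197 mol; H: 5.534 / 1.008 = 5.49 mol; N: 15.38 / 14.01 = 1.098 mol; O: 52.706 / 16.00 = 3.294 mol
Smallest is N at 1.098 mol; normalising gives C 2.001, H 5.001, N 1.000, O 3.001
→ C2H5NO3
Empirical-formula mass = 91.07 g/mol
n = 547.9 / 91.07 = 6.02 ≈ 6
Molecular formula = (C2H5NO3)×6 = C12H30N6O18

C12H30N6O18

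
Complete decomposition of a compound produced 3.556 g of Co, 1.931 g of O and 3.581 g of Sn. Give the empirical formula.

Co: 3.556 g ÷ 58.93 g/mol = 0.06034 mol
O: 1.931 g ÷ 16.00 g/mol = 0.1207 mol
Sn: 3.581 g ÷ 118.71 g/mol = 0.03017 mol
Divide by the smallest (0.03017 mol Sn): Co 2.000, O 4.001, Sn 1.000
→ Co2O4Sn

Co2O4Sn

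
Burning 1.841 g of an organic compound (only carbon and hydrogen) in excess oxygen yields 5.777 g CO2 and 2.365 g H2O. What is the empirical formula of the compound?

CH2

mol C = 5.777 / 44.01 = 0.1313; mass C = 0.1313 × 12.01 = 1.577 g
mol H = 2 × (2.365 / 18.02) = 0.2625; mass H = 0.2625 × 1.008 = 0.2646 g
Smallest is C at 0.1313 mol; normalising gives C 1.000, H 2.000
≈ 1:2 → CH2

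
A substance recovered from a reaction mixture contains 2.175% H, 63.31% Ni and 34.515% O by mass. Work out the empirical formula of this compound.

Assume 100 g: 2.175 g H, 63.31 g Ni, 34.515 g O.
n(H) = 2.175/1.008 = 2.158, n(Ni) = 63.31/58.69 = 1.079, n(O) = 34.515/16.00 = 2.157
Smallest is Ni at 1.079 mol; normalising gives H 2.000, Ni 1.000, O 2.000
→ H2NiO2

H2NiO2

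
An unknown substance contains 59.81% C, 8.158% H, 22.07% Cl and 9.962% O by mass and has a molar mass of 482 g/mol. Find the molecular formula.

C24H39Cl3O3

Assume 100 g: 59.81 g C, 8.158 g H, 22.07 g Cl, 9.962 g O.
C: 59.81 g ÷ 12.01 g/mol = 4.98 mol
H: 8.158 g ÷ 1.008 g/mol = 8.093 mol
Cl: 22.07 g ÷ 35.45 g/mol = 0.6226 mol
O: 9.962 g ÷ 16.00 g/mol = 0.6226 mol
Divide by the smallest (0.6226 mol Cl): C 7.999, H 13.000, Cl 1.000, O 1.000
Ratio ≈ 8:13:1:1, so the empirical formula is C8H13ClO
Empirical-formula mass = 160.63 g/mol
n = 482 / 160.63 = 3.00 ≈ 3
Molecular formula = (C8H13ClO)×3 = C24H39Cl3O3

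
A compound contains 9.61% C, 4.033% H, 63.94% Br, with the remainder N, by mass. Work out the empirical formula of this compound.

CH5BrN2

Assume 100 g: 9.61 g C, 4.033 g H, 63.94 g Br, 22.417 g N.
Moles — C: 9.61 / 12.01 = 0.8002 mol; H: 4.033 / 1.008 = 4.001 mol; Br: 63.94 / 79.90 = 0.8003 mol; N: 22.417 / 14.01 = 1.6 mol
Ratios (÷ 0.8002): C 1.000, H 5.000, Br 1.000, N 2.000
→ CH5BrN2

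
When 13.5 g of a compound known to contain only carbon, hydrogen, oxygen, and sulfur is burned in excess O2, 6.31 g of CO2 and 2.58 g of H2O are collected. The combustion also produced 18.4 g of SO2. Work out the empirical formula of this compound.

CH2OS2

mol C = 6.31 / 44.01 = 0.1434; mass C = 0.1434 × 12.01 = 1.722 g
mol H = 2 × (2.58 / 18.02) = 0.2863; mass H = 0.2863 × 1.008 = 0.2886 g
mol S = 18.4 / 64.07 = 0.2872; mass S = 9.210 g
mass O = 13.5 − (11.22) = 2.279 g → mol O = 0.1425
Smallest is O at 0.1425 mol; normalising gives C 1.006, H 2.010, O 1.000, S 2.016
≈ 1:2:1:2 → CH2OS2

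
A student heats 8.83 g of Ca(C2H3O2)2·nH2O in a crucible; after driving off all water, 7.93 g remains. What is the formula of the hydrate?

Ca(C2H3O2)2·H2O

Mass of water lost = 8.83 − 7.93 = 0.9 g → 0.9 / 18.02 = 0.04994 mol H2O
Molar mass of Ca(C2H3O2)2 = 158.17 g/mol → mol Ca(C2H3O2)2 = 7.93 / 158.17 = 0.05014
n = 0.04994 / 0.05014 = 1.00 ≈ 1 → Ca(C2H3O2)2·H2O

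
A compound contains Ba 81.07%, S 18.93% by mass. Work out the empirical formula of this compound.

BaS

Assume 100 g: 81.07 g Ba, 18.93 g S.
Moles — Ba: 81.07 / 137.33 = 0.5903 mol; S: 18.93 / 32.07 = 0.5903 mol
Divide by the smallest (0.5903 mol S): Ba 1.000, S 1.000
≈ 1:1 → BaS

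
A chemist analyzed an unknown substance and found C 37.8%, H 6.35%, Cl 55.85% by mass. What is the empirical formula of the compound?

Assume 100 g: 37.8 g C, 6.35 g H, 55.85 g Cl.
Moles — C: 37.8 / 12.01 = 3.147 mol; H: 6.35 / 1.008 = 6.3 mol; Cl: 55.85 / 35.45 = 1.575 mol
Smallest is Cl at 1.575 mol; normalising gives C 1.998, H 3.999, Cl 1.000
→ C2H4Cl

C2H4Cl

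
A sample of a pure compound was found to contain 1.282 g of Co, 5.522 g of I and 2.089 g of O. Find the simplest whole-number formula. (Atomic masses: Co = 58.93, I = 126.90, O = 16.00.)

CoI2O6

n(Co) = 1.282/58.93 = 0.02175, n(I) = 5.522/126.90 = 0.04351, n(O) = 2.089/16.00 = 0.1306
Ratios (÷ 0.02175): Co 1.000, I 2.000, O 6.002
→ CoI2O6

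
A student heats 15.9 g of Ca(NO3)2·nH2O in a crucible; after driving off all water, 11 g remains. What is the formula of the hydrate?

Mass of water lost = 15.9 − 11 = 4.9 g → 4.9 / 18.02 = 0.2719 mol H2O
Molar mass of Ca(NO3)2 = 164.10 g/mol → mol Ca(NO3)2 = 11 / 164.10 = 0.06703
n = 0.2719 / 0.06703 = 4.06 ≈ 4 → Ca(NO3)2·4H2O

Ca(NO3)2·4H2O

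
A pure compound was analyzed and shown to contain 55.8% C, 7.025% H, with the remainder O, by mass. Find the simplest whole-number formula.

Assume 100 g: 55.8 g C, 7.025 g H, 37.175 g O.
C: 55.8 g ÷ 12.01 g/mol = 4.646 mol
H: 7.025 g ÷ 1.008 g/mol = 6.969 mol
O: 37.175 g ÷ 16.00 g/mol = 2.323 mol
Ratios (÷ 2.323): C 2.000, H 3.000, O 1.000
Ratio ≈ 2:3:1, so the empirical formula is C2H3O

C2H3O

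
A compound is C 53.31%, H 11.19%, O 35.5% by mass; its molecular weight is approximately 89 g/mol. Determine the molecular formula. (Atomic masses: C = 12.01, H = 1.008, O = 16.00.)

C4H10O2

Assume 100 g: 53.31 g C, 11.19 g H, 35.5 g O.
C: 53.31 g ÷ 12.01 g/mol = 4.439 mol
H: 11.19 g ÷ 1.008 g/mol = 11.1 mol
O: 35.5 g ÷ 16.00 g/mol = 2.219 mol
Divide by the smallest (2.219 mol O): C 2.001, H 5.003, O 1.000
Ratio ≈ 2:5:1, so the empirical formula is C2H5O
Empirical-formula mass = 45.06 g/mol
n = 89 / 45.06 = 1.98 ≈ 2
Molecular formula = (C2H5O)×2 = C4H10O2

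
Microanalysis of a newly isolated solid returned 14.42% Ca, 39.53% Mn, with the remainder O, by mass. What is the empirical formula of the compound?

Assume 100 g: 14.42 g Ca, 39.53 g Mn, 46.05 g O.
n(Ca) = 14.42/40.08 = 0.3598, n(Mn) = 39.53/54.94 = 0.7195, n(O) = 46.05/16.00 = 2.878
Smallest is Ca at 0.3598 mol; normalising gives Ca 1.000, Mn 2.000, O 8.000
Ratio ≈ 1:2:8, so the empirical formula is CaMn2O8

CaMn2O8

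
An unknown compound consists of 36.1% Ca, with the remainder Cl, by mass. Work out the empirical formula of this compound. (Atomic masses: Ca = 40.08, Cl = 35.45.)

Assume 100 g: 36.1 g Ca, 63.9 g Cl.
Moles — Ca: 36.1 / 40.08 = 0.9007 mol; Cl: 63.9 / 35.45 = 1.803 mol
Divide by the smallest (0.9007 mol Ca): Ca 1.000, Cl 2.001
≈ 1:2 → CaCl2

CaCl2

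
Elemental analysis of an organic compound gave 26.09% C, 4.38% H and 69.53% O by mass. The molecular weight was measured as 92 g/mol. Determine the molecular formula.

C2H4O4

Assume 100 g: 26.09 g C, 4.38 g H, 69.53 g O.
C: 26.09 g ÷ 12.01 g/mol = 2.172 mol
H: 4.38 g ÷ 1.008 g/mol = 4.345 mol
O: 69.53 g ÷ 16.00 g/mol = 4.346 mol
Smallest is C at 2.172 mol; normalising gives C 1.000, H 2.000, O 2.000
Ratio ≈ 1:2:2, so the empirical formula is CH2O2
Empirical-formula mass = 46.03 g/mol
n = 92 / 46.03 = 2.00 ≈ 2
Molecular formula = (CH2O2)×2 = C2H4O4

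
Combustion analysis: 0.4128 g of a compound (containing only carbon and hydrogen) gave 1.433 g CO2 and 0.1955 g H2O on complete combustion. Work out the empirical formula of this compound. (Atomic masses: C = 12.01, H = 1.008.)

mol C = 1.433 / 44.01 = 0.03256; mass C = 0.03256 × 12.01 = 0.3911 g
mol H = 2 × (0.1955 / 18.02) = 0.02170; mass H = 0.02170 × 1.008 = 0.02187 g
Ratios (÷ 0.0217): C 1.501, H 1.000
Multiply by 2: C 3.00, H 2.00 → C3H2

C3H2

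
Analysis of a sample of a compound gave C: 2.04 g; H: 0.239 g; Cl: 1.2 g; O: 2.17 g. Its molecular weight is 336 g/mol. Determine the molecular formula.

C10H14Cl2O8

C: 2.04 g ÷ 12.01 g/mol = 0.1699 mol
H: 0.239 g ÷ 1.008 g/mol = 0.2371 mol
Cl: 1.2 g ÷ 35.45 g/mol = 0.03385 mol
O: 2.17 g ÷ 16.00 g/mol = 0.1356 mol
Ratios (÷ 0.03385): C 5.018, H 7.004, Cl 1.000, O 4.007
→ C5H7ClO4
Empirical-formula mass = 166.56 g/mol
n = 336 / 166.56 = 2.02 ≈ 2
Molecular formula = (C5H7ClO4)×2 = C10H14Cl2O8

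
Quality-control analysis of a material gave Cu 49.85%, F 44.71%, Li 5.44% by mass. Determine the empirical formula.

CuF3Li

Assume 100 g: 49.85 g Cu, 44.71 g F, 5.44 g Li.
Cu: 49.85 g ÷ 63.55 g/mol = 0.7844 mol
F: 44.71 g ÷ 19.00 g/mol = 2.353 mol
Li: 5.44 g ÷ 6.94 g/mol = 0.7839 mol
Divide by the smallest (0.7839 mol Li): Cu 1.001, F 3.002, Li 1.000
≈ 1:3:1 → CuF3Li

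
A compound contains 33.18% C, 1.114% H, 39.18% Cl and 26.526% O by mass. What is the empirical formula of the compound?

Assume 100 g: 33.18 g C, 1.114 g H, 39.18 g Cl, 26.526 g O.
n(C) = 33.18/12.01 = 2.763, n(H) = 1.114/1.008 = 1.105, n(Cl) = 39.18/35.45 = 1.105, n(O) = 26.526/16.00 = 1.658
Smallest is H at 1.105 mol; normalising gives C 2.500, H 1.000, Cl 1.000, O 1.500
Scaling by 2: C 5.00, H 2.00, Cl 2.00, O 3.00 → C5H2Cl2O3

C5H2Cl2O3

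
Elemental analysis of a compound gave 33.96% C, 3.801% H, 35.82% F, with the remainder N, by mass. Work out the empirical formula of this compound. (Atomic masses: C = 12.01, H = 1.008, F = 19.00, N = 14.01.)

C3H4F2N2

Assume 100 g: 33.96 g C, 3.801 g H, 35.82 g F, 26.419 g N.
Moles — C: 33.96 / 12.01 = 2.828 mol; H: 3.801 / 1.008 = 3.771 mol; F: 35.82 / 19.00 = 1.885 mol; N: 26.419 / 14.01 = 1.886 mol
Divide by the smallest (1.885 mol F): C 1.500, H 2.000, F 1.000, N 1.000
Multiply by 2: C 3.00, H 4.00, F 2.00, N 2.00 → C3H4F2N2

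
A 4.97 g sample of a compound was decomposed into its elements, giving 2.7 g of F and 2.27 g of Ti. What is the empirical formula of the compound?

F3Ti

n(F) = 2.7/19.00 = 0.1421, n(Ti) = 2.27/47.87 = 0.04742
Ratios (÷ 0.04742): F 2.997, Ti 1.000
Ratio ≈ 3:1, so the empirical formula is F3Ti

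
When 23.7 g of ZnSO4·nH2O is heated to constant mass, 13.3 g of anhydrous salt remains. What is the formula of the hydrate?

ZnSO4·7H2O

Mass of water lost = 23.7 − 13.3 = 10.4 g → 10.4 / 18.02 = 0.5771 mol H2O
Molar mass of ZnSO4 = 161.45 g/mol → mol ZnSO4 = 13.3 / 161.45 = 0.08238
n = 0.5771 / 0.08238 = 7.01 ≈ 7 → ZnSO4·7H2O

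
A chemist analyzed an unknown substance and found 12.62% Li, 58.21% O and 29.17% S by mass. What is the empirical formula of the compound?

Li2O4S

Assume 100 g: 12.62 g Li, 58.21 g O, 29.17 g S.
Li: 12.62 g ÷ 6.94 g/mol = 1.818 mol
O: 58.21 g ÷ 16.00 g/mol = 3.638 mol
S: 29.17 g ÷ 32.07 g/mol = 0.9096 mol
Smallest is S at 0.9096 mol; normalising gives Li 1.999, O 4.000, S 1.000
Ratio ≈ 2:4:1, so the empirical formula is Li2O4S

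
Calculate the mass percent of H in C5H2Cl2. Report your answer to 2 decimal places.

1.52%

Molar mass = 5(12.01) + 2(1.008) + 2(35.45) = 132.966 g/mol
Mass of H per mole = 2 × 1.008 = 2.016 g
% H = 2.016 / 132.966 × 100 = 1.52%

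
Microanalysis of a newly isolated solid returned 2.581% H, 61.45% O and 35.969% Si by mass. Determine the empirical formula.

Assume 100 g: 2.581 g H, 61.45 g O, 35.969 g Si.
n(H) = 2.581/1.008 = 2.561, n(O) = 61.45/16.00 = 3.841, n(Si) = 35.969/28.09 = 1.28
Divide by the smallest (1.28 mol Si): H 2.000, O 2.999, Si 1.000
→ H2O3Si

H2O3Si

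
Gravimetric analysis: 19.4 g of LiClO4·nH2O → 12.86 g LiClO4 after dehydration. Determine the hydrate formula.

Mass of water lost = 19.4 − 12.86 = 6.54 g → 6.54 / 18.02 = 0.3629 mol H2O
Molar mass of LiClO4 = 106.39 g/mol → mol LiClO4 = 12.86 / 106.39 = 0.1209
n = 0.3629 / 0.1209 = 3.00 ≈ 3 → LiClO4·3H2O

LiClO4·3H2O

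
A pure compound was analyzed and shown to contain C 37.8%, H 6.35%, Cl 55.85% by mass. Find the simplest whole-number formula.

Assume 100 g: 37.8 g C, 6.35 g H, 55.85 g Cl.
Moles — C: 37.8 / 12.01 = 3.147 mol; H: 6.35 / 1.008 = 6.3 mol; Cl: 55.85 / 35.45 = 1.575 mol
Smallest is Cl at 1.575 mol; normalising gives C 1.998, H 3.999, Cl 1.000
Ratio ≈ 2:4:1, so the empirical formula is C2H4Cl

C2H4Cl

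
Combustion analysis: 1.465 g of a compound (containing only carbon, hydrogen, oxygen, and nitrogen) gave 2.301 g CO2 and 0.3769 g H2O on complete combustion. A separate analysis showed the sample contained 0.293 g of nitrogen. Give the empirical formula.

C5H4N2O3

mol C = 2.301 / 44.01 = 0.05228; mass C = 0.05228 × 12.01 = 0.6279 g
mol H = 2 × (0.3769 / 18.02) = 0.04183; mass H = 0.04183 × 1.008 = 0.04217 g
mol N = 0.293 / 14.01 = 0.02091
mass O = 1.465 − (0.9631) = 0.5019 g → mol O = 0.03137
Smallest is N at 0.02091 mol; normalising gives C 2.500, H 2.000, N 1.000, O 1.500
Scaling by 2: C 5.00, H 4.00, N 2.00, O 3.00 → C5H4N2O3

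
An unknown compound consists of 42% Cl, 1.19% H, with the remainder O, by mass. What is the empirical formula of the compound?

ClHO3

Assume 100 g: 42 g Cl, 1.19 g H, 56.81 g O.
Moles — Cl: 42 / 35.45 = 1.185 mol; H: 1.19 / 1.008 = 1.181 mol; O: 56.81 / 16.00 = 3.551 mol
Ratios (÷ 1.181): Cl 1.004, H 1.000, O 3.008
≈ 1:1:3 → ClHO3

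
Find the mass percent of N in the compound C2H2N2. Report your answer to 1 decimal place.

51.8%

Molar mass = 2(12.01) + 2(1.008) + 2(14.01) = 54.056 g/mol
Mass of N per mole = 2 × 14.01 = 28.020 g
% N = 28.020 / 54.056 × 100 = 51.8%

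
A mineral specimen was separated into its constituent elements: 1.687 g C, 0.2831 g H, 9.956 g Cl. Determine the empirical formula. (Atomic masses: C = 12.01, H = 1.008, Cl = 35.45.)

n(C) = 1.687/12.01 = 0.1405, n(H) = 0.2831/1.008 = 0.2809, n(Cl) = 9.956/35.45 = 0.2808
Divide by the smallest (0.1405 mol C): C 1.000, H 1.999, Cl 1.999
→ CH2Cl2

CH2Cl2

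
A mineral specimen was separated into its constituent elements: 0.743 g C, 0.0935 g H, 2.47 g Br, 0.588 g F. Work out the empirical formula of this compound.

Moles — C: 0.743 / 12.01 = 0.06187 mol; H: 0.0935 / 1.008 = 0.09276 mol; Br: 2.47 / 79.90 = 0.03091 mol; F: 0.588 / 19.00 = 0.03095 mol
Divide by the smallest (0.03091 mol Br): C 2.001, H 3.001, Br 1.000, F 1.001
→ C2H3BrF

C2H3BrF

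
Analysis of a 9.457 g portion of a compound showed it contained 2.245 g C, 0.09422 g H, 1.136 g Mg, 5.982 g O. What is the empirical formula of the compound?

C4H2MgO8

C: 2.245 g ÷ 12.01 g/mol = 0.1869 mol
H: 0.09422 g ÷ 1.008 g/mol = 0.09347 mol
Mg: 1.136 g ÷ 24.31 g/mol = 0.04673 mol
O: 5.982 g ÷ 16.00 g/mol = 0.3739 mol
Ratios (÷ 0.04673): C 4.000, H 2.000, Mg 1.000, O 8.001
→ C4H2MgO8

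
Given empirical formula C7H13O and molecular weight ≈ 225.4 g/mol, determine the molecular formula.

C14H26O2

Empirical-formula mass = 113.17 g/mol
n = 225.4 / 113.17 = 1.99 ≈ 2
Molecular formula = (C7H13O)2 = C14H26O2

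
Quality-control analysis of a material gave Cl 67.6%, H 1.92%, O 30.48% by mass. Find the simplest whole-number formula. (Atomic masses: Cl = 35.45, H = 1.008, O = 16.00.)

Assume 100 g: 67.6 g Cl, 1.92 g H, 30.48 g O.
Moles — Cl: 67.6 / 35.45 = 1.907 mol; H: 1.92 / 1.008 = 1.905 mol; O: 30.48 / 16.00 = 1.905 mol
Smallest is H at 1.905 mol; normalising gives Cl 1.001, H 1.000, O 1.000
Ratio ≈ 1:1:1, so the empirical formula is ClHO

ClHO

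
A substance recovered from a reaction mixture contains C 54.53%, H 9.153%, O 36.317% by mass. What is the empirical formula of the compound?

C2H4O

Assume 100 g: 54.53 g C, 9.153 g H, 36.317 g O.
C: 54.53 g ÷ 12.01 g/mol = 4.54 mol
H: 9.153 g ÷ 1.008 g/mol = 9.08 mol
O: 36.317 g ÷ 16.00 g/mol = 2.27 mol
Smallest is O at 2.27 mol; normalising gives C 2.000, H 4.000, O 1.000
→ C2H4O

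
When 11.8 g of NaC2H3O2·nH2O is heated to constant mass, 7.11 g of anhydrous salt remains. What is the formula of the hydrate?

NaC2H3O2·3H2O

Mass of water lost = 11.8 − 7.11 = 4.69 g → 4.69 / 18.02 = 0.2603 mol H2O
Molar mass of NaC2H3O2 = 82.03 g/mol → mol NaC2H3O2 = 7.11 / 82.03 = 0.08667
n = 0.2603 / 0.08667 = 3.00 ≈ 3 → NaC2H3O2·3H2O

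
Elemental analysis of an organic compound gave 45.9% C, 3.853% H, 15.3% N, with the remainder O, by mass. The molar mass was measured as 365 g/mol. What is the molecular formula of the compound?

C14H14N4O8

Assume 100 g: 45.9 g C, 3.853 g H, 15.3 g N, 34.947 g O.
n(C) = 45.9/12.01 = 3.822, n(H) = 3.853/1.008 = 3.822, n(N) = 15.3/14.01 = 1.092, n(O) = 34.947/16.00 = 2.184
Ratios (÷ 1.092): C 3.500, H 3.500, N 1.000, O 2.000
Scaling by 2: C 7.00, H 7.00, N 2.00, O 4.00 → C7H7N2O4
Empirical-formula mass = 183.15 g/mol
n = 365 / 183.15 = 1.99 ≈ 2
Molecular formula = (C7H7N2O4)×2 = C14H14N4O8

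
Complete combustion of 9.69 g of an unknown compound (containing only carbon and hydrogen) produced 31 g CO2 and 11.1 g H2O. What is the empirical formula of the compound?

mol C = 31 / 44.01 = 0.7044; mass C = 0.7044 × 12.01 = 8.460 g
mol H = 2 × (11.1 / 18.02) = 1.232; mass H = 1.232 × 1.008 = 1.242 g
Divide by the smallest (0.7044 mol C): C 1.000, H 1.749
×4: C 4.00, H 7.00 → C4H7

C4H7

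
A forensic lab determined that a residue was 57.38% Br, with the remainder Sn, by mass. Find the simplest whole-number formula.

Assume 100 g: 57.38 g Br, 42.62 g Sn.
Br: 57.38 g ÷ 79.90 g/mol = 0.7181 mol
Sn: 42.62 g ÷ 118.71 g/mol = 0.359 mol
Smallest is Sn at 0.359 mol; normalising gives Br 2.000, Sn 1.000
→ Br2Sn

Br2Sn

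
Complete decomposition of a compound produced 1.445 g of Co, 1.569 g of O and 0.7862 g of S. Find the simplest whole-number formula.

CoO4S

Moles — Co: 1.445 / 58.93 = 0.02452 mol; O: 1.569 / 16.00 = 0.09806 mol; S: 0.7862 / 32.07 = 0.02452 mol
Divide by the smallest (0.02452 mol S): Co 1.000, O 4.000, S 1.000
→ CoO4S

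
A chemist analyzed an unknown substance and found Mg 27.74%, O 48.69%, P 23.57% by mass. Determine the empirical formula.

Assume 100 g: 27.74 g Mg, 48.69 g O, 23.57 g P.
Moles — Mg: 27.74 / 24.31 = 1.141 mol; O: 48.69 / 16.00 = 3.043 mol; P: 23.57 / 30.97 = 0.7611 mol
Smallest is P at 0.7611 mol; normalising gives Mg 1.499, O 3.999, P 1.000
Multiply by 2: Mg 3.00, O 8.00, P 2.00 → Mg3O8P2

Mg3O8P2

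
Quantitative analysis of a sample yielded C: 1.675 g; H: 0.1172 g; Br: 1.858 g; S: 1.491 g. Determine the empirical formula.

C6H5BrS2

C: 1.675 g ÷ 12.01 g/mol = 0.1395 mol
H: 0.1172 g ÷ 1.008 g/mol = 0.1163 mol
Br: 1.858 g ÷ 79.90 g/mol = 0.02325 mol
S: 1.491 g ÷ 32.07 g/mol = 0.04649 mol
Smallest is Br at 0.02325 mol; normalising gives C 5.998, H 5.000, Br 1.000, S 1.999
Ratio ≈ 6:5:1:2, so the empirical formula is C6H5BrS2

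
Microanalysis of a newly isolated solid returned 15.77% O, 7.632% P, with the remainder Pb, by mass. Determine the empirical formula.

O8P2Pb3

Assume 100 g: 15.77 g O, 7.632 g P, 76.598 g Pb.
n(O) = 15.77/16.00 = 0.9856, n(P) = 7.632/30.97 = 0.2464, n(Pb) = 76.598/207.2 = 0.3697
Divide by the smallest (0.2464 mol P): O 4.000, P 1.000, Pb 1.500
×2: O 8.00, P 2.00, Pb 3.00 → O8P2Pb3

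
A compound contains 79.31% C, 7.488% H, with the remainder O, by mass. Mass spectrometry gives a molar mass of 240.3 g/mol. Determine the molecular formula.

Assume 100 g: 79.31 g C, 7.488 g H, 13.202 g O.
Moles — C: 79.31 / 12.01 = 6.604 mol; H: 7.488 / 1.008 = 7.429 mol; O: 13.202 / 16.00 = 0.8251 mol
Ratios (÷ 0.8251): C 8.003, H 9.003, O 1.000
→ C8H9O
Empirical-formula mass = 121.15 g/mol
n = 240.3 / 121.15 = 1.98 ≈ 2
Molecular formula = (C8H9O)×2 = C16H18O2

C16H18O2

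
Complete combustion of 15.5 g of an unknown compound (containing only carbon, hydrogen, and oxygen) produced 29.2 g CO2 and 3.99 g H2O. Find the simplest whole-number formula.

C3H2O2

mol C = 29.2 / 44.01 = 0.6635; mass C = 0.6635 × 12.01 = 7.968 g
mol H = 2 × (3.99 / 18.02) = 0.4428; mass H = 0.4428 × 1.008 = 0.4464 g
mass O = 15.5 − (8.415) = 7.085 g → mol O = 0.4428
Ratios (÷ 0.4428): C 1.498, H 1.000, O 1.000
Scaling by 2: C 3.00, H 2.00, O 2.00 → C3H2O2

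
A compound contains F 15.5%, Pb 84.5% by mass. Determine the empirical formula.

F2Pb

Assume 100 g: 15.5 g F, 84.5 g Pb.
F: 15.5 g ÷ 19.00 g/mol = 0.8158 mol
Pb: 84.5 g ÷ 207.2 g/mol = 0.4078 mol
Ratios (÷ 0.4078): F 2.000, Pb 1.000
→ F2Pb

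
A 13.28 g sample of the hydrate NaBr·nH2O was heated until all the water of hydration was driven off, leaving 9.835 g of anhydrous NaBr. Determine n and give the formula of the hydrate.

Mass of water lost = 13.28 − 9.835 = 3.445 g → 3.445 / 18.02 = 0.1912 mol H2O
Molar mass of NaBr = 102.89 g/mol → mol NaBr = 9.835 / 102.89 = 0.09559
n = 0.1912 / 0.09559 = 2.00 ≈ 2 → NaBr·2H2O

NaBr·2H2O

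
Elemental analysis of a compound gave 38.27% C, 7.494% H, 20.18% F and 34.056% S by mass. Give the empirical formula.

C3H7FS

Assume 100 g: 38.27 g C, 7.494 g H, 20.18 g F, 34.056 g S.
Moles — C: 38.27 / 12.01 = 3.187 mol; H: 7.494 / 1.008 = 7.435 mol; F: 20.18 / 19.00 = 1.062 mol; S: 34.056 / 32.07 = 1.062 mol
Smallest is S at 1.062 mol; normalising gives C 3.001, H 7.001, F 1.000, S 1.000
Ratio ≈ 3:7:1:1, so the empirical formula is C3H7FS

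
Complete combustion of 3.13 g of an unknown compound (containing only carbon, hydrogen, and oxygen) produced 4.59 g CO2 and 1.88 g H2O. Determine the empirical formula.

mol C = 4.59 / 44.01 = 0.1043; mass C = 0.1043 × 12.01 = 1.253 g
mol H = 2 × (1.88 / 18.02) = 0.2087; mass H = 0.2087 × 1.008 = 0.2103 g
mass O = 3.13 − (1.463) = 1.667 g → mol O = 0.1042
Divide by the smallest (0.1042 mol O): C 1.001, H 2.003, O 1.000
→ CH2O

CH2O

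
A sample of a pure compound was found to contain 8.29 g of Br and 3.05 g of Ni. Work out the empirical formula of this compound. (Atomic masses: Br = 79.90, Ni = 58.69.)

Br: 8.29 g ÷ 79.90 g/mol = 0.1038 mol
Ni: 3.05 g ÷ 58.69 g/mol = 0.05197 mol
Ratios (÷ 0.05197): Br 1.997, Ni 1.000
Ratio ≈ 2:1, so the empirical formula is Br2Ni

Br2Ni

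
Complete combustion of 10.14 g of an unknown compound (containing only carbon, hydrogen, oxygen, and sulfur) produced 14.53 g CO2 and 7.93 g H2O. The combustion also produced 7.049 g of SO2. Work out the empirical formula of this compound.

mol C = 14.53 / 44.01 = 0.3302; mass C = 0.3302 × 12.01 = 3.965 g
mol H = 2 × (7.93 / 18.02) = 0.8801; mass H = 0.8801 × 1.008 = 0.8872 g
mol S = 7.049 / 64.07 = 0.1100; mass S = 3.528 g
mass O = 10.14 − (8.381) = 1.759 g → mol O = 0.1100
Smallest is O at 0.11 mol; normalising gives C 3.002, H 8.004, O 1.000, S 1.001
≈ 3:8:1:1 → C3H8OS

C3H8OS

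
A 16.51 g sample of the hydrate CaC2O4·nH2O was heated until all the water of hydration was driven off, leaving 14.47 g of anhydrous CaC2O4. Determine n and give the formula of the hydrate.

Mass of water lost = 16.51 − 14.47 = 2.04 g → 2.04 / 18.02 = 0.1132 mol H2O
Molar mass of CaC2O4 = 128.10 g/mol → mol CaC2O4 = 14.47 / 128.10 = 0.113
n = 0.1132 / 0.113 = 1.00 ≈ 1 → CaC2O4·H2O

CaC2O4·H2O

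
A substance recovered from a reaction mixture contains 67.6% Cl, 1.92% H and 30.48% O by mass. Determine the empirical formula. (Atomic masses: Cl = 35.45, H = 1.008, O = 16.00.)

Assume 100 g: 67.6 g Cl, 1.92 g H, 30.48 g O.
n(Cl) = 67.6/35.45 = 1.907, n(H) = 1.92/1.008 = 1.905, n(O) = 30.48/16.00 = 1.905
Divide by the smallest (1.905 mol H): Cl 1.001, H 1.000, O 1.000
Ratio ≈ 1:1:1, so the empirical formula is ClHO

ClHO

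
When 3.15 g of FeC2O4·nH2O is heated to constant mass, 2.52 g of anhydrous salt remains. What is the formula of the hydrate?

FeC2O4·2H2O

Mass of water lost = 3.15 − 2.52 = 0.63 g → 0.63 / 18.02 = 0.03496 mol H2O
Molar mass of FeC2O4 = 143.87 g/mol → mol FeC2O4 = 2.52 / 143.87 = 0.01752
n = 0.03496 / 0.01752 = 2.00 ≈ 2 → FeC2O4·2H2O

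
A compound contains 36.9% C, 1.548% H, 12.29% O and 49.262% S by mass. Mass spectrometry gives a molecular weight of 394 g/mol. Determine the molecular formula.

C12H6O3S6

Assume 100 g: 36.9 g C, 1.548 g H, 12.29 g O, 49.262 g S.
n(C) = 36.9/12.01 = 3.072, n(H) = 1.548/1.008 = 1.536, n(O) = 12.29/16.00 = 0.7681, n(S) = 49.262/32.07 = 1.536
Ratios (÷ 0.7681): C 4.000, H 1.999, O 1.000, S 2.000
≈ 4:2:1:2 → C4H2OS2
Empirical-formula mass = 130.20 g/mol
n = 394 / 130.20 = 3.03 ≈ 3
Molecular formula = (C4H2OS2)×3 = C12H6O3S6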